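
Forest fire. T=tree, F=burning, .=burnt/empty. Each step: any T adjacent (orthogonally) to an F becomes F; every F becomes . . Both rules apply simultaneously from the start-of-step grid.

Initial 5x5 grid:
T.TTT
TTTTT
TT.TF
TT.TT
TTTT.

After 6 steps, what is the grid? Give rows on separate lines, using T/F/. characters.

Step 1: 3 trees catch fire, 1 burn out
  T.TTT
  TTTTF
  TT.F.
  TT.TF
  TTTT.
Step 2: 3 trees catch fire, 3 burn out
  T.TTF
  TTTF.
  TT...
  TT.F.
  TTTT.
Step 3: 3 trees catch fire, 3 burn out
  T.TF.
  TTF..
  TT...
  TT...
  TTTF.
Step 4: 3 trees catch fire, 3 burn out
  T.F..
  TF...
  TT...
  TT...
  TTF..
Step 5: 3 trees catch fire, 3 burn out
  T....
  F....
  TF...
  TT...
  TF...
Step 6: 4 trees catch fire, 3 burn out
  F....
  .....
  F....
  TF...
  F....

F....
.....
F....
TF...
F....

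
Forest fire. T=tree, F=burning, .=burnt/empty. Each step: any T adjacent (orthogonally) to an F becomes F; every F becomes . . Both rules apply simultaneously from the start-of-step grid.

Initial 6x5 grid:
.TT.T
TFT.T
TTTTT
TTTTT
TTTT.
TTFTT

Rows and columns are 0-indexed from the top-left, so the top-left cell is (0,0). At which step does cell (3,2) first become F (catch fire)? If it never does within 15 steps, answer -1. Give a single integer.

Step 1: cell (3,2)='T' (+7 fires, +2 burnt)
Step 2: cell (3,2)='F' (+9 fires, +7 burnt)
  -> target ignites at step 2
Step 3: cell (3,2)='.' (+4 fires, +9 burnt)
Step 4: cell (3,2)='.' (+2 fires, +4 burnt)
Step 5: cell (3,2)='.' (+1 fires, +2 burnt)
Step 6: cell (3,2)='.' (+1 fires, +1 burnt)
Step 7: cell (3,2)='.' (+0 fires, +1 burnt)
  fire out at step 7

2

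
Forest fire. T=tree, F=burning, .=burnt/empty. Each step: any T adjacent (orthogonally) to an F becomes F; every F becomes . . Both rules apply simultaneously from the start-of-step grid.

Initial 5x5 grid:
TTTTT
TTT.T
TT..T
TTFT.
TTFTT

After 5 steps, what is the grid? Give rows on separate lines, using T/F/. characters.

Step 1: 4 trees catch fire, 2 burn out
  TTTTT
  TTT.T
  TT..T
  TF.F.
  TF.FT
Step 2: 4 trees catch fire, 4 burn out
  TTTTT
  TTT.T
  TF..T
  F....
  F...F
Step 3: 2 trees catch fire, 4 burn out
  TTTTT
  TFT.T
  F...T
  .....
  .....
Step 4: 3 trees catch fire, 2 burn out
  TFTTT
  F.F.T
  ....T
  .....
  .....
Step 5: 2 trees catch fire, 3 burn out
  F.FTT
  ....T
  ....T
  .....
  .....

F.FTT
....T
....T
.....
.....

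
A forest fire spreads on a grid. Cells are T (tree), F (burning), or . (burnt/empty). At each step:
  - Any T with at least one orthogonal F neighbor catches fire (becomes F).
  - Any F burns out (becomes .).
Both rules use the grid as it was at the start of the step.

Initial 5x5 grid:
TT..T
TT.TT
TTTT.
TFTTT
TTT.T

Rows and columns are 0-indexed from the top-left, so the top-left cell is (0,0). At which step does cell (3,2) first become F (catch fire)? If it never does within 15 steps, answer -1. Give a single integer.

Step 1: cell (3,2)='F' (+4 fires, +1 burnt)
  -> target ignites at step 1
Step 2: cell (3,2)='.' (+6 fires, +4 burnt)
Step 3: cell (3,2)='.' (+4 fires, +6 burnt)
Step 4: cell (3,2)='.' (+3 fires, +4 burnt)
Step 5: cell (3,2)='.' (+1 fires, +3 burnt)
Step 6: cell (3,2)='.' (+1 fires, +1 burnt)
Step 7: cell (3,2)='.' (+0 fires, +1 burnt)
  fire out at step 7

1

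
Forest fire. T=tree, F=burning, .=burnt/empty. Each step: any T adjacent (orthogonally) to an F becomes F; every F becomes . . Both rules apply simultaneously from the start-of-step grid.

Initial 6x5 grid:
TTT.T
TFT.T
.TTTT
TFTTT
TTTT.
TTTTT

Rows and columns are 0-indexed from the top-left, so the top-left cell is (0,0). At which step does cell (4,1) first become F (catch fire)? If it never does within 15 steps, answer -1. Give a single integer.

Step 1: cell (4,1)='F' (+7 fires, +2 burnt)
  -> target ignites at step 1
Step 2: cell (4,1)='.' (+7 fires, +7 burnt)
Step 3: cell (4,1)='.' (+5 fires, +7 burnt)
Step 4: cell (4,1)='.' (+2 fires, +5 burnt)
Step 5: cell (4,1)='.' (+2 fires, +2 burnt)
Step 6: cell (4,1)='.' (+1 fires, +2 burnt)
Step 7: cell (4,1)='.' (+0 fires, +1 burnt)
  fire out at step 7

1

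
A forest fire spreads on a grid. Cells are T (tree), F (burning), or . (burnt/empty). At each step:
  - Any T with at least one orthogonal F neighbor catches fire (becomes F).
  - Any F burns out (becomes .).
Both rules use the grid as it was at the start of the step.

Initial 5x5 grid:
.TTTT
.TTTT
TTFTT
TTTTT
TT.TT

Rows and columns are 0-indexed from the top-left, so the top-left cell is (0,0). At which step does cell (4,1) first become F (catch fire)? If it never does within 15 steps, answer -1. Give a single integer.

Step 1: cell (4,1)='T' (+4 fires, +1 burnt)
Step 2: cell (4,1)='T' (+7 fires, +4 burnt)
Step 3: cell (4,1)='F' (+7 fires, +7 burnt)
  -> target ignites at step 3
Step 4: cell (4,1)='.' (+3 fires, +7 burnt)
Step 5: cell (4,1)='.' (+0 fires, +3 burnt)
  fire out at step 5

3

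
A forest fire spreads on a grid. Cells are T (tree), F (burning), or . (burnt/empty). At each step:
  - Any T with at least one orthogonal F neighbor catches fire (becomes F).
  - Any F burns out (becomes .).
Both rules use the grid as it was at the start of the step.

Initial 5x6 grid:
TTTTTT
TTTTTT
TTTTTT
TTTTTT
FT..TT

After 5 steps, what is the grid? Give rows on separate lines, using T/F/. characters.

Step 1: 2 trees catch fire, 1 burn out
  TTTTTT
  TTTTTT
  TTTTTT
  FTTTTT
  .F..TT
Step 2: 2 trees catch fire, 2 burn out
  TTTTTT
  TTTTTT
  FTTTTT
  .FTTTT
  ....TT
Step 3: 3 trees catch fire, 2 burn out
  TTTTTT
  FTTTTT
  .FTTTT
  ..FTTT
  ....TT
Step 4: 4 trees catch fire, 3 burn out
  FTTTTT
  .FTTTT
  ..FTTT
  ...FTT
  ....TT
Step 5: 4 trees catch fire, 4 burn out
  .FTTTT
  ..FTTT
  ...FTT
  ....FT
  ....TT

.FTTTT
..FTTT
...FTT
....FT
....TT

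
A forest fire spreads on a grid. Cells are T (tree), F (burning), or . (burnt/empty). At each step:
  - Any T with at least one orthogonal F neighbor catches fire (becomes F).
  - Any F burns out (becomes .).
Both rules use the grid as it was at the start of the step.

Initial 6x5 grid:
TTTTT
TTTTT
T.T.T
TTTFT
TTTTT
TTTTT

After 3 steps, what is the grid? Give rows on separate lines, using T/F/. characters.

Step 1: 3 trees catch fire, 1 burn out
  TTTTT
  TTTTT
  T.T.T
  TTF.F
  TTTFT
  TTTTT
Step 2: 6 trees catch fire, 3 burn out
  TTTTT
  TTTTT
  T.F.F
  TF...
  TTF.F
  TTTFT
Step 3: 6 trees catch fire, 6 burn out
  TTTTT
  TTFTF
  T....
  F....
  TF...
  TTF.F

TTTTT
TTFTF
T....
F....
TF...
TTF.F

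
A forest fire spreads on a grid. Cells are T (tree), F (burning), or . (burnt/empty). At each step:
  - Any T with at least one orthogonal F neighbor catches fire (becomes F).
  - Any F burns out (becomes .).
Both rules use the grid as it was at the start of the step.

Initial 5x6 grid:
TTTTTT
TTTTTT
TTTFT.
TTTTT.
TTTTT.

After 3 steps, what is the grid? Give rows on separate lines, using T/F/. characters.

Step 1: 4 trees catch fire, 1 burn out
  TTTTTT
  TTTFTT
  TTF.F.
  TTTFT.
  TTTTT.
Step 2: 7 trees catch fire, 4 burn out
  TTTFTT
  TTF.FT
  TF....
  TTF.F.
  TTTFT.
Step 3: 8 trees catch fire, 7 burn out
  TTF.FT
  TF...F
  F.....
  TF....
  TTF.F.

TTF.FT
TF...F
F.....
TF....
TTF.F.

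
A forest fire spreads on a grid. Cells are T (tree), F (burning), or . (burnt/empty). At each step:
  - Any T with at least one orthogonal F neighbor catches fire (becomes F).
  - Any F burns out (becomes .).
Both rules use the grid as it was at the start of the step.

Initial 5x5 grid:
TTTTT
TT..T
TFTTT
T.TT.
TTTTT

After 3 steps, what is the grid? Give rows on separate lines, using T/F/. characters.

Step 1: 3 trees catch fire, 1 burn out
  TTTTT
  TF..T
  F.FTT
  T.TT.
  TTTTT
Step 2: 5 trees catch fire, 3 burn out
  TFTTT
  F...T
  ...FT
  F.FT.
  TTTTT
Step 3: 6 trees catch fire, 5 burn out
  F.FTT
  ....T
  ....F
  ...F.
  FTFTT

F.FTT
....T
....F
...F.
FTFTT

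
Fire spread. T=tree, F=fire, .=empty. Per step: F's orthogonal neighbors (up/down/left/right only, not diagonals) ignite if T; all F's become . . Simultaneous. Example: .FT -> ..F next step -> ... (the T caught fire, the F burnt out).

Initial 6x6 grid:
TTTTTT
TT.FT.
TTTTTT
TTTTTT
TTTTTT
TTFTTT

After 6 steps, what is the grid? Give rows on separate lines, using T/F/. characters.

Step 1: 6 trees catch fire, 2 burn out
  TTTFTT
  TT..F.
  TTTFTT
  TTTTTT
  TTFTTT
  TF.FTT
Step 2: 10 trees catch fire, 6 burn out
  TTF.FT
  TT....
  TTF.FT
  TTFFTT
  TF.FTT
  F...FT
Step 3: 9 trees catch fire, 10 burn out
  TF...F
  TT....
  TF...F
  TF..FT
  F...FT
  .....F
Step 4: 6 trees catch fire, 9 burn out
  F.....
  TF....
  F.....
  F....F
  .....F
  ......
Step 5: 1 trees catch fire, 6 burn out
  ......
  F.....
  ......
  ......
  ......
  ......
Step 6: 0 trees catch fire, 1 burn out
  ......
  ......
  ......
  ......
  ......
  ......

......
......
......
......
......
......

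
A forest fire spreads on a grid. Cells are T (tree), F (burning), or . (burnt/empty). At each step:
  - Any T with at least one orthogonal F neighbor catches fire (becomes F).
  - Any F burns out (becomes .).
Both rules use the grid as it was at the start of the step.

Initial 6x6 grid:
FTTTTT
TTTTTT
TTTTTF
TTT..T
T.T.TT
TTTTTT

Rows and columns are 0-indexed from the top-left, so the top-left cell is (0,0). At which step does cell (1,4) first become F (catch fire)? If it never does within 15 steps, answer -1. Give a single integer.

Step 1: cell (1,4)='T' (+5 fires, +2 burnt)
Step 2: cell (1,4)='F' (+7 fires, +5 burnt)
  -> target ignites at step 2
Step 3: cell (1,4)='.' (+9 fires, +7 burnt)
Step 4: cell (1,4)='.' (+4 fires, +9 burnt)
Step 5: cell (1,4)='.' (+3 fires, +4 burnt)
Step 6: cell (1,4)='.' (+2 fires, +3 burnt)
Step 7: cell (1,4)='.' (+0 fires, +2 burnt)
  fire out at step 7

2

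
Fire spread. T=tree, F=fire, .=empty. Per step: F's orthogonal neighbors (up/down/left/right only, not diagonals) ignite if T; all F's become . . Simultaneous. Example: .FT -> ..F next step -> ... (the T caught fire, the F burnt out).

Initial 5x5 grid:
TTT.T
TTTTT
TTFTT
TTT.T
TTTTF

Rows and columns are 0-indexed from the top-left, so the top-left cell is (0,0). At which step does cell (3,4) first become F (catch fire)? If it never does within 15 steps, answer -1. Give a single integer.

Step 1: cell (3,4)='F' (+6 fires, +2 burnt)
  -> target ignites at step 1
Step 2: cell (3,4)='.' (+7 fires, +6 burnt)
Step 3: cell (3,4)='.' (+5 fires, +7 burnt)
Step 4: cell (3,4)='.' (+3 fires, +5 burnt)
Step 5: cell (3,4)='.' (+0 fires, +3 burnt)
  fire out at step 5

1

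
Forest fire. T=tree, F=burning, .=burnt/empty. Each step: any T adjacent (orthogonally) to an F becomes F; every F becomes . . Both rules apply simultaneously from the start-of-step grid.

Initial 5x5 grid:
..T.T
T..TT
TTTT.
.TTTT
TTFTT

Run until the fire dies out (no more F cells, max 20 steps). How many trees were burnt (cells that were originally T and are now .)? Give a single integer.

Answer: 16

Derivation:
Step 1: +3 fires, +1 burnt (F count now 3)
Step 2: +5 fires, +3 burnt (F count now 5)
Step 3: +3 fires, +5 burnt (F count now 3)
Step 4: +2 fires, +3 burnt (F count now 2)
Step 5: +2 fires, +2 burnt (F count now 2)
Step 6: +1 fires, +2 burnt (F count now 1)
Step 7: +0 fires, +1 burnt (F count now 0)
Fire out after step 7
Initially T: 17, now '.': 24
Total burnt (originally-T cells now '.'): 16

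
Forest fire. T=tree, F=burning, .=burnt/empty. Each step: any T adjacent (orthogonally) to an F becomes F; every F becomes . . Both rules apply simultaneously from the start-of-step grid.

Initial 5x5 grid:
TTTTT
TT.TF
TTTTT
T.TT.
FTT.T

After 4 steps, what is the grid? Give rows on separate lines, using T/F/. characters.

Step 1: 5 trees catch fire, 2 burn out
  TTTTF
  TT.F.
  TTTTF
  F.TT.
  .FT.T
Step 2: 4 trees catch fire, 5 burn out
  TTTF.
  TT...
  FTTF.
  ..TT.
  ..F.T
Step 3: 6 trees catch fire, 4 burn out
  TTF..
  FT...
  .FF..
  ..FF.
  ....T
Step 4: 3 trees catch fire, 6 burn out
  FF...
  .F...
  .....
  .....
  ....T

FF...
.F...
.....
.....
....T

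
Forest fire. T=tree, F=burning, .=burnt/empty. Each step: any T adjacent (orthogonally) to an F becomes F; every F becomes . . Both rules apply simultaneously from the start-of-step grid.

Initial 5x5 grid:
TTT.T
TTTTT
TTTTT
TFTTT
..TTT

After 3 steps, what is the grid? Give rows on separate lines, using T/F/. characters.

Step 1: 3 trees catch fire, 1 burn out
  TTT.T
  TTTTT
  TFTTT
  F.FTT
  ..TTT
Step 2: 5 trees catch fire, 3 burn out
  TTT.T
  TFTTT
  F.FTT
  ...FT
  ..FTT
Step 3: 6 trees catch fire, 5 burn out
  TFT.T
  F.FTT
  ...FT
  ....F
  ...FT

TFT.T
F.FTT
...FT
....F
...FT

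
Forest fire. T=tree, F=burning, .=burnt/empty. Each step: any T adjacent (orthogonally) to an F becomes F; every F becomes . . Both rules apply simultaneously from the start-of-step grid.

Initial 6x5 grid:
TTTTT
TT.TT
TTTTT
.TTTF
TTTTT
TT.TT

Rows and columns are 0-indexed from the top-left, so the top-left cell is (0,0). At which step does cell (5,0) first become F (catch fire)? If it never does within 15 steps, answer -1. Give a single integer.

Step 1: cell (5,0)='T' (+3 fires, +1 burnt)
Step 2: cell (5,0)='T' (+5 fires, +3 burnt)
Step 3: cell (5,0)='T' (+6 fires, +5 burnt)
Step 4: cell (5,0)='T' (+3 fires, +6 burnt)
Step 5: cell (5,0)='T' (+5 fires, +3 burnt)
Step 6: cell (5,0)='F' (+3 fires, +5 burnt)
  -> target ignites at step 6
Step 7: cell (5,0)='.' (+1 fires, +3 burnt)
Step 8: cell (5,0)='.' (+0 fires, +1 burnt)
  fire out at step 8

6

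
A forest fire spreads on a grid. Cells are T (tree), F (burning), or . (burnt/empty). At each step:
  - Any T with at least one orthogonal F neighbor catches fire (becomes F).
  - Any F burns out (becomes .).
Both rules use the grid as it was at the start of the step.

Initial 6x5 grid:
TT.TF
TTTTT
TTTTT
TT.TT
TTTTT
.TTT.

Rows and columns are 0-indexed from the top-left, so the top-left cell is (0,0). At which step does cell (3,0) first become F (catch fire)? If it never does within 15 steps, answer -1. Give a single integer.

Step 1: cell (3,0)='T' (+2 fires, +1 burnt)
Step 2: cell (3,0)='T' (+2 fires, +2 burnt)
Step 3: cell (3,0)='T' (+3 fires, +2 burnt)
Step 4: cell (3,0)='T' (+4 fires, +3 burnt)
Step 5: cell (3,0)='T' (+4 fires, +4 burnt)
Step 6: cell (3,0)='T' (+5 fires, +4 burnt)
Step 7: cell (3,0)='F' (+3 fires, +5 burnt)
  -> target ignites at step 7
Step 8: cell (3,0)='.' (+2 fires, +3 burnt)
Step 9: cell (3,0)='.' (+0 fires, +2 burnt)
  fire out at step 9

7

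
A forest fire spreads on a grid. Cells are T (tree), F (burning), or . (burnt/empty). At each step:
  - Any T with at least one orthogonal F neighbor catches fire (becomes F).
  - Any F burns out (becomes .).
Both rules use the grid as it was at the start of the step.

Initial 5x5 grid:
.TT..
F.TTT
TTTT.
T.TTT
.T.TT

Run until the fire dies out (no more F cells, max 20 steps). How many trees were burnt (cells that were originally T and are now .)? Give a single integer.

Step 1: +1 fires, +1 burnt (F count now 1)
Step 2: +2 fires, +1 burnt (F count now 2)
Step 3: +1 fires, +2 burnt (F count now 1)
Step 4: +3 fires, +1 burnt (F count now 3)
Step 5: +3 fires, +3 burnt (F count now 3)
Step 6: +4 fires, +3 burnt (F count now 4)
Step 7: +1 fires, +4 burnt (F count now 1)
Step 8: +0 fires, +1 burnt (F count now 0)
Fire out after step 8
Initially T: 16, now '.': 24
Total burnt (originally-T cells now '.'): 15

Answer: 15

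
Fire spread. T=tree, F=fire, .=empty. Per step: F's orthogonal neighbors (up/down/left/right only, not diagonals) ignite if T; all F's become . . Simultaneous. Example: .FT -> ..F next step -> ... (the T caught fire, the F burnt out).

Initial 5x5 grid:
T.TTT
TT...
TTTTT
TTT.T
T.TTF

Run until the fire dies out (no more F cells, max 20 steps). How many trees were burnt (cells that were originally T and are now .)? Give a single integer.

Step 1: +2 fires, +1 burnt (F count now 2)
Step 2: +2 fires, +2 burnt (F count now 2)
Step 3: +2 fires, +2 burnt (F count now 2)
Step 4: +2 fires, +2 burnt (F count now 2)
Step 5: +2 fires, +2 burnt (F count now 2)
Step 6: +3 fires, +2 burnt (F count now 3)
Step 7: +1 fires, +3 burnt (F count now 1)
Step 8: +1 fires, +1 burnt (F count now 1)
Step 9: +0 fires, +1 burnt (F count now 0)
Fire out after step 9
Initially T: 18, now '.': 22
Total burnt (originally-T cells now '.'): 15

Answer: 15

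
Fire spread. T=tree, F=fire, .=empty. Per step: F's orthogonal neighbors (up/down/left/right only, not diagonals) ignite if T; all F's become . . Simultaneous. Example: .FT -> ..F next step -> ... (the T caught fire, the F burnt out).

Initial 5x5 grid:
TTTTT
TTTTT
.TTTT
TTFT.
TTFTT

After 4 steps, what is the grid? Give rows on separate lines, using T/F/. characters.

Step 1: 5 trees catch fire, 2 burn out
  TTTTT
  TTTTT
  .TFTT
  TF.F.
  TF.FT
Step 2: 6 trees catch fire, 5 burn out
  TTTTT
  TTFTT
  .F.FT
  F....
  F...F
Step 3: 4 trees catch fire, 6 burn out
  TTFTT
  TF.FT
  ....F
  .....
  .....
Step 4: 4 trees catch fire, 4 burn out
  TF.FT
  F...F
  .....
  .....
  .....

TF.FT
F...F
.....
.....
.....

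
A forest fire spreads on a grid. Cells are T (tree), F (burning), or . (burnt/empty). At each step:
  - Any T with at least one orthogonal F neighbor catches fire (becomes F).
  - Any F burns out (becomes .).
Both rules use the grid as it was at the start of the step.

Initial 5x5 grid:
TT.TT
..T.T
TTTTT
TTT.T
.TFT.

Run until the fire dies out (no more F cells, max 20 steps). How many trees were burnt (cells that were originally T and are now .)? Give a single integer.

Step 1: +3 fires, +1 burnt (F count now 3)
Step 2: +2 fires, +3 burnt (F count now 2)
Step 3: +4 fires, +2 burnt (F count now 4)
Step 4: +2 fires, +4 burnt (F count now 2)
Step 5: +2 fires, +2 burnt (F count now 2)
Step 6: +1 fires, +2 burnt (F count now 1)
Step 7: +1 fires, +1 burnt (F count now 1)
Step 8: +0 fires, +1 burnt (F count now 0)
Fire out after step 8
Initially T: 17, now '.': 23
Total burnt (originally-T cells now '.'): 15

Answer: 15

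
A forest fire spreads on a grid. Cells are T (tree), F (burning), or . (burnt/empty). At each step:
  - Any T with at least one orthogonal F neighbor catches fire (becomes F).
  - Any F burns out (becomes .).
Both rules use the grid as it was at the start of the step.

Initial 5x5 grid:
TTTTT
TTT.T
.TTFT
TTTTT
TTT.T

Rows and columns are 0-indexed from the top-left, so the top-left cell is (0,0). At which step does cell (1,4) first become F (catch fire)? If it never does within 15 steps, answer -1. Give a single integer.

Step 1: cell (1,4)='T' (+3 fires, +1 burnt)
Step 2: cell (1,4)='F' (+5 fires, +3 burnt)
  -> target ignites at step 2
Step 3: cell (1,4)='.' (+6 fires, +5 burnt)
Step 4: cell (1,4)='.' (+5 fires, +6 burnt)
Step 5: cell (1,4)='.' (+2 fires, +5 burnt)
Step 6: cell (1,4)='.' (+0 fires, +2 burnt)
  fire out at step 6

2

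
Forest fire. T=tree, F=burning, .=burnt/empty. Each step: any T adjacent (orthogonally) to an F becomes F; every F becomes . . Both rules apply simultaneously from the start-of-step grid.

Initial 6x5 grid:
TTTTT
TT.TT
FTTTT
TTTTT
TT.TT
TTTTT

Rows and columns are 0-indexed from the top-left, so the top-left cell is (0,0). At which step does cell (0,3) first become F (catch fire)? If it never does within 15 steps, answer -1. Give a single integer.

Step 1: cell (0,3)='T' (+3 fires, +1 burnt)
Step 2: cell (0,3)='T' (+5 fires, +3 burnt)
Step 3: cell (0,3)='T' (+5 fires, +5 burnt)
Step 4: cell (0,3)='T' (+5 fires, +5 burnt)
Step 5: cell (0,3)='F' (+5 fires, +5 burnt)
  -> target ignites at step 5
Step 6: cell (0,3)='.' (+3 fires, +5 burnt)
Step 7: cell (0,3)='.' (+1 fires, +3 burnt)
Step 8: cell (0,3)='.' (+0 fires, +1 burnt)
  fire out at step 8

5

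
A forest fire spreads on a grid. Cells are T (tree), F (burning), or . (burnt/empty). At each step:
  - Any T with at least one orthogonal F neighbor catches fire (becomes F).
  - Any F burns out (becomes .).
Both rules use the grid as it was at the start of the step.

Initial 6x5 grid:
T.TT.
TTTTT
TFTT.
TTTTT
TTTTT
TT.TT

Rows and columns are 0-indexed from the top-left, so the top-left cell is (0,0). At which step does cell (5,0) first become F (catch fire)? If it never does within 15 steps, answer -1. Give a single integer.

Step 1: cell (5,0)='T' (+4 fires, +1 burnt)
Step 2: cell (5,0)='T' (+6 fires, +4 burnt)
Step 3: cell (5,0)='T' (+7 fires, +6 burnt)
Step 4: cell (5,0)='F' (+5 fires, +7 burnt)
  -> target ignites at step 4
Step 5: cell (5,0)='.' (+2 fires, +5 burnt)
Step 6: cell (5,0)='.' (+1 fires, +2 burnt)
Step 7: cell (5,0)='.' (+0 fires, +1 burnt)
  fire out at step 7

4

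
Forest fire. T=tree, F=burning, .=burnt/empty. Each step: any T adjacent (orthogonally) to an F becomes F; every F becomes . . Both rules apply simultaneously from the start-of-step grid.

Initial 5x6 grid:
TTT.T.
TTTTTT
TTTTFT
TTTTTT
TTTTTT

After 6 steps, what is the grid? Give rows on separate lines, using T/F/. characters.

Step 1: 4 trees catch fire, 1 burn out
  TTT.T.
  TTTTFT
  TTTF.F
  TTTTFT
  TTTTTT
Step 2: 7 trees catch fire, 4 burn out
  TTT.F.
  TTTF.F
  TTF...
  TTTF.F
  TTTTFT
Step 3: 5 trees catch fire, 7 burn out
  TTT...
  TTF...
  TF....
  TTF...
  TTTF.F
Step 4: 5 trees catch fire, 5 burn out
  TTF...
  TF....
  F.....
  TF....
  TTF...
Step 5: 4 trees catch fire, 5 burn out
  TF....
  F.....
  ......
  F.....
  TF....
Step 6: 2 trees catch fire, 4 burn out
  F.....
  ......
  ......
  ......
  F.....

F.....
......
......
......
F.....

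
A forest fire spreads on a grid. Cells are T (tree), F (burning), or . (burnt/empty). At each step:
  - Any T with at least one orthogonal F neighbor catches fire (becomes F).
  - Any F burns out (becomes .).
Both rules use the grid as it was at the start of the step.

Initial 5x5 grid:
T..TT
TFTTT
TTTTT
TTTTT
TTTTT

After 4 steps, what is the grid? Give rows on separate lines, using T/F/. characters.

Step 1: 3 trees catch fire, 1 burn out
  T..TT
  F.FTT
  TFTTT
  TTTTT
  TTTTT
Step 2: 5 trees catch fire, 3 burn out
  F..TT
  ...FT
  F.FTT
  TFTTT
  TTTTT
Step 3: 6 trees catch fire, 5 burn out
  ...FT
  ....F
  ...FT
  F.FTT
  TFTTT
Step 4: 5 trees catch fire, 6 burn out
  ....F
  .....
  ....F
  ...FT
  F.FTT

....F
.....
....F
...FT
F.FTT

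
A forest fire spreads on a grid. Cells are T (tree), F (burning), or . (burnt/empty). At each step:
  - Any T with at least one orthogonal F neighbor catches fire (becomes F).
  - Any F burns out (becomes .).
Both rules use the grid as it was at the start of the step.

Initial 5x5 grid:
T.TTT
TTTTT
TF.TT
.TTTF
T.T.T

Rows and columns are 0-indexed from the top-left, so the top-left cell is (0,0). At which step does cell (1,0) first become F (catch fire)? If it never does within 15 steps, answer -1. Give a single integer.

Step 1: cell (1,0)='T' (+6 fires, +2 burnt)
Step 2: cell (1,0)='F' (+5 fires, +6 burnt)
  -> target ignites at step 2
Step 3: cell (1,0)='.' (+5 fires, +5 burnt)
Step 4: cell (1,0)='.' (+1 fires, +5 burnt)
Step 5: cell (1,0)='.' (+0 fires, +1 burnt)
  fire out at step 5

2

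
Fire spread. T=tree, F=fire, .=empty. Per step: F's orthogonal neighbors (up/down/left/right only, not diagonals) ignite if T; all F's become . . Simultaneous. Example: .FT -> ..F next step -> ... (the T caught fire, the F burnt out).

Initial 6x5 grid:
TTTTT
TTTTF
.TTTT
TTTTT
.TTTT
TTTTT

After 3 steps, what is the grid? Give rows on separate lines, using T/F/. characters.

Step 1: 3 trees catch fire, 1 burn out
  TTTTF
  TTTF.
  .TTTF
  TTTTT
  .TTTT
  TTTTT
Step 2: 4 trees catch fire, 3 burn out
  TTTF.
  TTF..
  .TTF.
  TTTTF
  .TTTT
  TTTTT
Step 3: 5 trees catch fire, 4 burn out
  TTF..
  TF...
  .TF..
  TTTF.
  .TTTF
  TTTTT

TTF..
TF...
.TF..
TTTF.
.TTTF
TTTTT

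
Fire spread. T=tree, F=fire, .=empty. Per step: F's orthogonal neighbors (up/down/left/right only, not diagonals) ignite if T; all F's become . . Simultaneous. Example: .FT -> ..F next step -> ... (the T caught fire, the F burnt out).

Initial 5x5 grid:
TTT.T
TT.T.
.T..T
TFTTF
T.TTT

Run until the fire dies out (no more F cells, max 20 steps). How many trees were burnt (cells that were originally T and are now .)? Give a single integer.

Answer: 14

Derivation:
Step 1: +6 fires, +2 burnt (F count now 6)
Step 2: +4 fires, +6 burnt (F count now 4)
Step 3: +2 fires, +4 burnt (F count now 2)
Step 4: +2 fires, +2 burnt (F count now 2)
Step 5: +0 fires, +2 burnt (F count now 0)
Fire out after step 5
Initially T: 16, now '.': 23
Total burnt (originally-T cells now '.'): 14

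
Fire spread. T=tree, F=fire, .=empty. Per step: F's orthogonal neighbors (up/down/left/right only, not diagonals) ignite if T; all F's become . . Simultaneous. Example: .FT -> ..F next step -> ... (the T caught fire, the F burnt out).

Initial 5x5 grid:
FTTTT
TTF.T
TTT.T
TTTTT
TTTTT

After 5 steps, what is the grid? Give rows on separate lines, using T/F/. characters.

Step 1: 5 trees catch fire, 2 burn out
  .FFTT
  FF..T
  TTF.T
  TTTTT
  TTTTT
Step 2: 4 trees catch fire, 5 burn out
  ...FT
  ....T
  FF..T
  TTFTT
  TTTTT
Step 3: 5 trees catch fire, 4 burn out
  ....F
  ....T
  ....T
  FF.FT
  TTFTT
Step 4: 5 trees catch fire, 5 burn out
  .....
  ....F
  ....T
  ....F
  FF.FT
Step 5: 2 trees catch fire, 5 burn out
  .....
  .....
  ....F
  .....
  ....F

.....
.....
....F
.....
....F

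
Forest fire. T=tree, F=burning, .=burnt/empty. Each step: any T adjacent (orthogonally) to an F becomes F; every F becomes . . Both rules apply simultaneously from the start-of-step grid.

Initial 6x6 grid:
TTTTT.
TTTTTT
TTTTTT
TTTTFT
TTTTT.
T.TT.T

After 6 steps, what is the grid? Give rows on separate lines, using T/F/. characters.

Step 1: 4 trees catch fire, 1 burn out
  TTTTT.
  TTTTTT
  TTTTFT
  TTTF.F
  TTTTF.
  T.TT.T
Step 2: 5 trees catch fire, 4 burn out
  TTTTT.
  TTTTFT
  TTTF.F
  TTF...
  TTTF..
  T.TT.T
Step 3: 7 trees catch fire, 5 burn out
  TTTTF.
  TTTF.F
  TTF...
  TF....
  TTF...
  T.TF.T
Step 4: 6 trees catch fire, 7 burn out
  TTTF..
  TTF...
  TF....
  F.....
  TF....
  T.F..T
Step 5: 4 trees catch fire, 6 burn out
  TTF...
  TF....
  F.....
  ......
  F.....
  T....T
Step 6: 3 trees catch fire, 4 burn out
  TF....
  F.....
  ......
  ......
  ......
  F....T

TF....
F.....
......
......
......
F....T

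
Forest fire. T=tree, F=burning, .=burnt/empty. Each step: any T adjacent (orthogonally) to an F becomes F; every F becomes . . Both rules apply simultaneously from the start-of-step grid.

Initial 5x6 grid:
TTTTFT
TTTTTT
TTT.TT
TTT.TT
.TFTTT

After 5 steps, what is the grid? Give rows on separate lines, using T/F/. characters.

Step 1: 6 trees catch fire, 2 burn out
  TTTF.F
  TTTTFT
  TTT.TT
  TTF.TT
  .F.FTT
Step 2: 7 trees catch fire, 6 burn out
  TTF...
  TTTF.F
  TTF.FT
  TF..TT
  ....FT
Step 3: 7 trees catch fire, 7 burn out
  TF....
  TTF...
  TF...F
  F...FT
  .....F
Step 4: 4 trees catch fire, 7 burn out
  F.....
  TF....
  F.....
  .....F
  ......
Step 5: 1 trees catch fire, 4 burn out
  ......
  F.....
  ......
  ......
  ......

......
F.....
......
......
......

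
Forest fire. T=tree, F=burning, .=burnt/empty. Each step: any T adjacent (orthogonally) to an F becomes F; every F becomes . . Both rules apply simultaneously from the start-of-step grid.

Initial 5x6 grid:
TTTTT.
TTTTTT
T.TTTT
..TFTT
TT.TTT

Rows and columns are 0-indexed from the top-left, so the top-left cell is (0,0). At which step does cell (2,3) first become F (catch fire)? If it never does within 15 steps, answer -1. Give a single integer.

Step 1: cell (2,3)='F' (+4 fires, +1 burnt)
  -> target ignites at step 1
Step 2: cell (2,3)='.' (+5 fires, +4 burnt)
Step 3: cell (2,3)='.' (+5 fires, +5 burnt)
Step 4: cell (2,3)='.' (+4 fires, +5 burnt)
Step 5: cell (2,3)='.' (+2 fires, +4 burnt)
Step 6: cell (2,3)='.' (+2 fires, +2 burnt)
Step 7: cell (2,3)='.' (+0 fires, +2 burnt)
  fire out at step 7

1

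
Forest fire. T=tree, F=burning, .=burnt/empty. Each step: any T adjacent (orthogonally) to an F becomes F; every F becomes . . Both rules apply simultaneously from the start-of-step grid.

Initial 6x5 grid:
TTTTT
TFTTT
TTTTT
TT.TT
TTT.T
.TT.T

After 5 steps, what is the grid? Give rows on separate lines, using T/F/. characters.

Step 1: 4 trees catch fire, 1 burn out
  TFTTT
  F.FTT
  TFTTT
  TT.TT
  TTT.T
  .TT.T
Step 2: 6 trees catch fire, 4 burn out
  F.FTT
  ...FT
  F.FTT
  TF.TT
  TTT.T
  .TT.T
Step 3: 5 trees catch fire, 6 burn out
  ...FT
  ....F
  ...FT
  F..TT
  TFT.T
  .TT.T
Step 4: 6 trees catch fire, 5 burn out
  ....F
  .....
  ....F
  ...FT
  F.F.T
  .FT.T
Step 5: 2 trees catch fire, 6 burn out
  .....
  .....
  .....
  ....F
  ....T
  ..F.T

.....
.....
.....
....F
....T
..F.T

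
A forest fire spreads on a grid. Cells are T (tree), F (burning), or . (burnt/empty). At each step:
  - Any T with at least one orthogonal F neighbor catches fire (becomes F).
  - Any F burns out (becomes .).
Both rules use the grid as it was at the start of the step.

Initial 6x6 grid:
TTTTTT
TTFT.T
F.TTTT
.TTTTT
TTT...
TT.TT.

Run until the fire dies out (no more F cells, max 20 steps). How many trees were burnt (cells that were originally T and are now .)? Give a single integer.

Step 1: +5 fires, +2 burnt (F count now 5)
Step 2: +5 fires, +5 burnt (F count now 5)
Step 3: +5 fires, +5 burnt (F count now 5)
Step 4: +4 fires, +5 burnt (F count now 4)
Step 5: +4 fires, +4 burnt (F count now 4)
Step 6: +1 fires, +4 burnt (F count now 1)
Step 7: +0 fires, +1 burnt (F count now 0)
Fire out after step 7
Initially T: 26, now '.': 34
Total burnt (originally-T cells now '.'): 24

Answer: 24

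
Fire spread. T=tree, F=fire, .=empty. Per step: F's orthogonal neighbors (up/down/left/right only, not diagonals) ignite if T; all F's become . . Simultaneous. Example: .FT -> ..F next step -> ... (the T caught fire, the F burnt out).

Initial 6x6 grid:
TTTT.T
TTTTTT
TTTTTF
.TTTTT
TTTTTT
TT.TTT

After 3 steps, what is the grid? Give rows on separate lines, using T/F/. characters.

Step 1: 3 trees catch fire, 1 burn out
  TTTT.T
  TTTTTF
  TTTTF.
  .TTTTF
  TTTTTT
  TT.TTT
Step 2: 5 trees catch fire, 3 burn out
  TTTT.F
  TTTTF.
  TTTF..
  .TTTF.
  TTTTTF
  TT.TTT
Step 3: 5 trees catch fire, 5 burn out
  TTTT..
  TTTF..
  TTF...
  .TTF..
  TTTTF.
  TT.TTF

TTTT..
TTTF..
TTF...
.TTF..
TTTTF.
TT.TTF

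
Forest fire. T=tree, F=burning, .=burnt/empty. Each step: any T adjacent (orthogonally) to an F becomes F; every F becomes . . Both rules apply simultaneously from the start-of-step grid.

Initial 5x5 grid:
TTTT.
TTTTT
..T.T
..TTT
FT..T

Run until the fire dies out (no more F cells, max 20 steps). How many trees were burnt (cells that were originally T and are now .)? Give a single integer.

Step 1: +1 fires, +1 burnt (F count now 1)
Step 2: +0 fires, +1 burnt (F count now 0)
Fire out after step 2
Initially T: 16, now '.': 10
Total burnt (originally-T cells now '.'): 1

Answer: 1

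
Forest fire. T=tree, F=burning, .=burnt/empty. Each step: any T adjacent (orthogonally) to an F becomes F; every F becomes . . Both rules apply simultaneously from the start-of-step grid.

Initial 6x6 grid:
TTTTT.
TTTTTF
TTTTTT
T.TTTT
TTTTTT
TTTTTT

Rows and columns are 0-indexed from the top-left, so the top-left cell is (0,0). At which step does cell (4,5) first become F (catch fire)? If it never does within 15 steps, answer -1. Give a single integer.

Step 1: cell (4,5)='T' (+2 fires, +1 burnt)
Step 2: cell (4,5)='T' (+4 fires, +2 burnt)
Step 3: cell (4,5)='F' (+5 fires, +4 burnt)
  -> target ignites at step 3
Step 4: cell (4,5)='.' (+6 fires, +5 burnt)
Step 5: cell (4,5)='.' (+6 fires, +6 burnt)
Step 6: cell (4,5)='.' (+4 fires, +6 burnt)
Step 7: cell (4,5)='.' (+3 fires, +4 burnt)
Step 8: cell (4,5)='.' (+2 fires, +3 burnt)
Step 9: cell (4,5)='.' (+1 fires, +2 burnt)
Step 10: cell (4,5)='.' (+0 fires, +1 burnt)
  fire out at step 10

3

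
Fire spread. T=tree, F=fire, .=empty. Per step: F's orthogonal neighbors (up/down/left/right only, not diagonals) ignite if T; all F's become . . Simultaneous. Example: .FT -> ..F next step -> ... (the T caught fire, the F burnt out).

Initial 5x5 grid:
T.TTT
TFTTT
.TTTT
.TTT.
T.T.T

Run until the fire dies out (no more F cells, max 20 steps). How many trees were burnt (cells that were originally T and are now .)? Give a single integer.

Answer: 16

Derivation:
Step 1: +3 fires, +1 burnt (F count now 3)
Step 2: +5 fires, +3 burnt (F count now 5)
Step 3: +4 fires, +5 burnt (F count now 4)
Step 4: +4 fires, +4 burnt (F count now 4)
Step 5: +0 fires, +4 burnt (F count now 0)
Fire out after step 5
Initially T: 18, now '.': 23
Total burnt (originally-T cells now '.'): 16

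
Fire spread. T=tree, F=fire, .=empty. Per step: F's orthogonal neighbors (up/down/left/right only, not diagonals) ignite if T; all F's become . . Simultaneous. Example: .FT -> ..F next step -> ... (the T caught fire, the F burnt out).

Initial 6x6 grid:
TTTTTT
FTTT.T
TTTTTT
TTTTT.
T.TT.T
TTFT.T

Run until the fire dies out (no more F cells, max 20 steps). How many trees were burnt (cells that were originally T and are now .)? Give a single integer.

Answer: 27

Derivation:
Step 1: +6 fires, +2 burnt (F count now 6)
Step 2: +7 fires, +6 burnt (F count now 7)
Step 3: +6 fires, +7 burnt (F count now 6)
Step 4: +3 fires, +6 burnt (F count now 3)
Step 5: +2 fires, +3 burnt (F count now 2)
Step 6: +2 fires, +2 burnt (F count now 2)
Step 7: +1 fires, +2 burnt (F count now 1)
Step 8: +0 fires, +1 burnt (F count now 0)
Fire out after step 8
Initially T: 29, now '.': 34
Total burnt (originally-T cells now '.'): 27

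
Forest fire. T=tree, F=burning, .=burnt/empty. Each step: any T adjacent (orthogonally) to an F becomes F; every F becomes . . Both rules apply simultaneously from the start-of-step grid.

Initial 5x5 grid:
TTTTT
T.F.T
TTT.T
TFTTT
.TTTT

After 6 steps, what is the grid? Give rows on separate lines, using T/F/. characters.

Step 1: 6 trees catch fire, 2 burn out
  TTFTT
  T...T
  TFF.T
  F.FTT
  .FTTT
Step 2: 5 trees catch fire, 6 burn out
  TF.FT
  T...T
  F...T
  ...FT
  ..FTT
Step 3: 5 trees catch fire, 5 burn out
  F...F
  F...T
  ....T
  ....F
  ...FT
Step 4: 3 trees catch fire, 5 burn out
  .....
  ....F
  ....F
  .....
  ....F
Step 5: 0 trees catch fire, 3 burn out
  .....
  .....
  .....
  .....
  .....
Step 6: 0 trees catch fire, 0 burn out
  .....
  .....
  .....
  .....
  .....

.....
.....
.....
.....
.....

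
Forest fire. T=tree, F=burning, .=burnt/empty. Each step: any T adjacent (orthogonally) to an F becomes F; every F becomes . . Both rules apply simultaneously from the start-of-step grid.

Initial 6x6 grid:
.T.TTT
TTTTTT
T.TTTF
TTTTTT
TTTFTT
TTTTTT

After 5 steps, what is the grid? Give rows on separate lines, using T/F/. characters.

Step 1: 7 trees catch fire, 2 burn out
  .T.TTT
  TTTTTF
  T.TTF.
  TTTFTF
  TTF.FT
  TTTFTT
Step 2: 9 trees catch fire, 7 burn out
  .T.TTF
  TTTTF.
  T.TF..
  TTF.F.
  TF...F
  TTF.FT
Step 3: 7 trees catch fire, 9 burn out
  .T.TF.
  TTTF..
  T.F...
  TF....
  F.....
  TF...F
Step 4: 4 trees catch fire, 7 burn out
  .T.F..
  TTF...
  T.....
  F.....
  ......
  F.....
Step 5: 2 trees catch fire, 4 burn out
  .T....
  TF....
  F.....
  ......
  ......
  ......

.T....
TF....
F.....
......
......
......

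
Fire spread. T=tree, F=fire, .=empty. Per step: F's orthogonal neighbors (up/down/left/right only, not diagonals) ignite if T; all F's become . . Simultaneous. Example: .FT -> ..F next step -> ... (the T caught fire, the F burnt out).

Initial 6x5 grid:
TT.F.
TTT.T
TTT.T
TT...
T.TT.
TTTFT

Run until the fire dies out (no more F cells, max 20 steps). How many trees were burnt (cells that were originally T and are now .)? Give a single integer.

Step 1: +3 fires, +2 burnt (F count now 3)
Step 2: +2 fires, +3 burnt (F count now 2)
Step 3: +1 fires, +2 burnt (F count now 1)
Step 4: +1 fires, +1 burnt (F count now 1)
Step 5: +1 fires, +1 burnt (F count now 1)
Step 6: +2 fires, +1 burnt (F count now 2)
Step 7: +2 fires, +2 burnt (F count now 2)
Step 8: +3 fires, +2 burnt (F count now 3)
Step 9: +2 fires, +3 burnt (F count now 2)
Step 10: +0 fires, +2 burnt (F count now 0)
Fire out after step 10
Initially T: 19, now '.': 28
Total burnt (originally-T cells now '.'): 17

Answer: 17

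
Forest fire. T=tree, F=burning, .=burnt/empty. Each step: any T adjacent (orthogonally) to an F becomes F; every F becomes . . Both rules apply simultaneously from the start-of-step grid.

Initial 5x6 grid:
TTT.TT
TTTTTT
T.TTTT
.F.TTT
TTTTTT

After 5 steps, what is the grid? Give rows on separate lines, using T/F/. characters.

Step 1: 1 trees catch fire, 1 burn out
  TTT.TT
  TTTTTT
  T.TTTT
  ...TTT
  TFTTTT
Step 2: 2 trees catch fire, 1 burn out
  TTT.TT
  TTTTTT
  T.TTTT
  ...TTT
  F.FTTT
Step 3: 1 trees catch fire, 2 burn out
  TTT.TT
  TTTTTT
  T.TTTT
  ...TTT
  ...FTT
Step 4: 2 trees catch fire, 1 burn out
  TTT.TT
  TTTTTT
  T.TTTT
  ...FTT
  ....FT
Step 5: 3 trees catch fire, 2 burn out
  TTT.TT
  TTTTTT
  T.TFTT
  ....FT
  .....F

TTT.TT
TTTTTT
T.TFTT
....FT
.....F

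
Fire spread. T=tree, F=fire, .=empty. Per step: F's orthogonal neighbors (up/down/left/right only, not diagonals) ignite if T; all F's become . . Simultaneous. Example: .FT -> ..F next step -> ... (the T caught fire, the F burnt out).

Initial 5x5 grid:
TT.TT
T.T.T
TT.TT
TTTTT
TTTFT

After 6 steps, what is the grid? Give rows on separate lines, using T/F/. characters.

Step 1: 3 trees catch fire, 1 burn out
  TT.TT
  T.T.T
  TT.TT
  TTTFT
  TTF.F
Step 2: 4 trees catch fire, 3 burn out
  TT.TT
  T.T.T
  TT.FT
  TTF.F
  TF...
Step 3: 3 trees catch fire, 4 burn out
  TT.TT
  T.T.T
  TT..F
  TF...
  F....
Step 4: 3 trees catch fire, 3 burn out
  TT.TT
  T.T.F
  TF...
  F....
  .....
Step 5: 2 trees catch fire, 3 burn out
  TT.TF
  T.T..
  F....
  .....
  .....
Step 6: 2 trees catch fire, 2 burn out
  TT.F.
  F.T..
  .....
  .....
  .....

TT.F.
F.T..
.....
.....
.....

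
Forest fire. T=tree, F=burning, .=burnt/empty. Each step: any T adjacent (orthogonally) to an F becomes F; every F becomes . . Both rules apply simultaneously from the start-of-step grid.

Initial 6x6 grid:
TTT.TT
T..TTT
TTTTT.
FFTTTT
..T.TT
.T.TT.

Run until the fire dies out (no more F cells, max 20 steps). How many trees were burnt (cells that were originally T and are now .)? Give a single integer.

Step 1: +3 fires, +2 burnt (F count now 3)
Step 2: +4 fires, +3 burnt (F count now 4)
Step 3: +3 fires, +4 burnt (F count now 3)
Step 4: +5 fires, +3 burnt (F count now 5)
Step 5: +4 fires, +5 burnt (F count now 4)
Step 6: +3 fires, +4 burnt (F count now 3)
Step 7: +1 fires, +3 burnt (F count now 1)
Step 8: +0 fires, +1 burnt (F count now 0)
Fire out after step 8
Initially T: 24, now '.': 35
Total burnt (originally-T cells now '.'): 23

Answer: 23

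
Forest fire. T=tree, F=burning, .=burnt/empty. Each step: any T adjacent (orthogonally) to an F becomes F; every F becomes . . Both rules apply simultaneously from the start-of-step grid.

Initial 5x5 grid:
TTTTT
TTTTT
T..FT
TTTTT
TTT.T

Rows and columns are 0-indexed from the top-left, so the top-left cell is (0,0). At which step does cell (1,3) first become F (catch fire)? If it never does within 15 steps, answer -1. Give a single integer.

Step 1: cell (1,3)='F' (+3 fires, +1 burnt)
  -> target ignites at step 1
Step 2: cell (1,3)='.' (+5 fires, +3 burnt)
Step 3: cell (1,3)='.' (+6 fires, +5 burnt)
Step 4: cell (1,3)='.' (+4 fires, +6 burnt)
Step 5: cell (1,3)='.' (+3 fires, +4 burnt)
Step 6: cell (1,3)='.' (+0 fires, +3 burnt)
  fire out at step 6

1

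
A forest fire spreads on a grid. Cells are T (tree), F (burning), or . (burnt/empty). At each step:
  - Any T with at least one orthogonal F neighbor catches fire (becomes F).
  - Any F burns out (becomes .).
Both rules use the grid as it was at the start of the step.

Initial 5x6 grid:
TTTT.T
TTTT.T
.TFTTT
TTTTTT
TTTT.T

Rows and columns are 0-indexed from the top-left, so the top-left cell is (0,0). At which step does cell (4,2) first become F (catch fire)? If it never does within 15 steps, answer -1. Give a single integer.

Step 1: cell (4,2)='T' (+4 fires, +1 burnt)
Step 2: cell (4,2)='F' (+7 fires, +4 burnt)
  -> target ignites at step 2
Step 3: cell (4,2)='.' (+8 fires, +7 burnt)
Step 4: cell (4,2)='.' (+4 fires, +8 burnt)
Step 5: cell (4,2)='.' (+2 fires, +4 burnt)
Step 6: cell (4,2)='.' (+0 fires, +2 burnt)
  fire out at step 6

2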